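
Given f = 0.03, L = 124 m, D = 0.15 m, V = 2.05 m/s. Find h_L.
Formula: h_L = f \frac{L}{D} \frac{V^2}{2g}
h_L = 0.03·(124/0.15)·2.05²/(2·9.81) = 5.312 m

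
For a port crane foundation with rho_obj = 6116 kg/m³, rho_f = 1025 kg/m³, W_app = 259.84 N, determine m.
Formula: W_{app} = mg\left(1 - \frac{\rho_f}{\rho_{obj}}\right)
Substituting knowns: 259.84 = m·9.81·(1 − 1025/6116)
Solving for m: m = 259.84/(9.81·(1 − 1025/6116)) = 31.82 kg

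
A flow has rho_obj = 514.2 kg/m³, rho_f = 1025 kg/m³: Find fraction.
Formula: f_{sub} = \frac{\rho_{obj}}{\rho_f}
fraction = 514.2/1025 = 0.5017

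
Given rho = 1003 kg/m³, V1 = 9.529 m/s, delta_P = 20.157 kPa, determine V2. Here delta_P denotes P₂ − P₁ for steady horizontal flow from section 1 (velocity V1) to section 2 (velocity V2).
Formula: \Delta P = \frac{1}{2} \rho (V_1^2 - V_2^2)
Substituting knowns: 20.157 = 0.5·1003·(9.529² − V2²)/1000
Solving for V2: V2 = √(9.529² − 2·(20.157·1000)/1003) = 7.114 m/s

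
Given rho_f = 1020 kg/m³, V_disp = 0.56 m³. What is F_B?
Formula: F_B = \rho_f g V_{disp}
F_B = 1020·9.81·0.56 = 5603 N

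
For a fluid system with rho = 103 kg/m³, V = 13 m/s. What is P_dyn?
Formula: P_{dyn} = \frac{1}{2} \rho V^2
P_dyn = 0.5·103·13²/1000 = 8.704 kPa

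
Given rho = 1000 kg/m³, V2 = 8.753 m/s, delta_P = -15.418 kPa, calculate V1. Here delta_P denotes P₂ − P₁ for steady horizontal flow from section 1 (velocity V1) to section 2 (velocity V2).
Formula: \Delta P = \frac{1}{2} \rho (V_1^2 - V_2^2)
Substituting knowns: -15.418 = 0.5·1000·(V1² − 8.753²)/1000
Solving for V1: V1 = √(8.753² + 2·(-15.418·1000)/1000) = 6.766 m/s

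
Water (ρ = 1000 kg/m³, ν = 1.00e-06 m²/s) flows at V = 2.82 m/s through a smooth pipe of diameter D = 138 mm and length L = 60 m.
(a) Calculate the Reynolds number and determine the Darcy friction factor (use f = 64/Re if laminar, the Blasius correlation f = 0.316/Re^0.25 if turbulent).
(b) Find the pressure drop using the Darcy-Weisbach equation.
(a) Re = V·D/ν = 2.82·0.138/1.00e-06 = 389160 → turbulent (Re > 4000); f = 0.316/Re^0.25 = 0.316/389160^0.25 = 0.012652 (Blasius is strictly valid for Re ≲ 1e5; used here as the smooth-pipe estimate the problem specifies)
(b) Darcy-Weisbach: ΔP = f·(L/D)·½ρV²/1000 = 0.012652·(60/0.138)·½·1000·2.82²/1000 = 21.87 kPa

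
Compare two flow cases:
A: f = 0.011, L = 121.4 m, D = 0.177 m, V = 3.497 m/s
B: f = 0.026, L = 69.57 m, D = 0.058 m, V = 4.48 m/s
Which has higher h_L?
h_L(A) = 4.703 m, h_L(B) = 31.9 m. Answer: B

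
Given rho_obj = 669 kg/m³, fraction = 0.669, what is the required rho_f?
Formula: f_{sub} = \frac{\rho_{obj}}{\rho_f}
Substituting knowns: 0.669 = 669/rho_f
Solving for rho_f: rho_f = 669/0.669 = 1000 kg/m³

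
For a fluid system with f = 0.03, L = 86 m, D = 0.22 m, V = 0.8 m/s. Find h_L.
Formula: h_L = f \frac{L}{D} \frac{V^2}{2g}
h_L = 0.03·(86/0.22)·0.8²/(2·9.81) = 0.3825 m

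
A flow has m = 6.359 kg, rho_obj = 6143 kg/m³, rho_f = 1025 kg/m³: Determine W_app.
Formula: W_{app} = mg\left(1 - \frac{\rho_f}{\rho_{obj}}\right)
W_app = 6.359·9.81·(1 − 1025/6143) = 51.97 N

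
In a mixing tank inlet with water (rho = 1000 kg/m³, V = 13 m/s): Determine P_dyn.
Formula: P_{dyn} = \frac{1}{2} \rho V^2
P_dyn = 0.5·1000·13²/1000 = 84.5 kPa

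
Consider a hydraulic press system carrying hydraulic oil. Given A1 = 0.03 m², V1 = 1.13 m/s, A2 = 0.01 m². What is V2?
Formula: V_2 = \frac{A_1 V_1}{A_2}
V2 = 0.03·1.13/0.01 = 3.39 m/s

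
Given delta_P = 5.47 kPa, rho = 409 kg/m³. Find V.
Formula: V = \sqrt{\frac{2 \Delta P}{\rho}}
V = √(2·(5.47·1000)/409) = 5.172 m/s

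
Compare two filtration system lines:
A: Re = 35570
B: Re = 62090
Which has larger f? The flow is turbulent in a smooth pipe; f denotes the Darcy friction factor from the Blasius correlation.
f(A) = 0.02301, f(B) = 0.02002. Answer: A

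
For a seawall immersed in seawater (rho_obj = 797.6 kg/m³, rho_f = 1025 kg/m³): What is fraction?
Formula: f_{sub} = \frac{\rho_{obj}}{\rho_f}
fraction = 797.6/1025 = 0.7781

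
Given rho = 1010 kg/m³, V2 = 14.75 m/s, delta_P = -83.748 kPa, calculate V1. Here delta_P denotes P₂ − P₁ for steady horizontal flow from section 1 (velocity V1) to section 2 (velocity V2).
Formula: \Delta P = \frac{1}{2} \rho (V_1^2 - V_2^2)
Substituting knowns: -83.748 = 0.5·1010·(V1² − 14.75²)/1000
Solving for V1: V1 = √(14.75² + 2·(-83.748·1000)/1010) = 7.192 m/s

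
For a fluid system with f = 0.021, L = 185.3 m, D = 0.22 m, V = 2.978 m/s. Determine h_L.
Formula: h_L = f \frac{L}{D} \frac{V^2}{2g}
h_L = 0.021·(185.3/0.22)·2.978²/(2·9.81) = 7.995 m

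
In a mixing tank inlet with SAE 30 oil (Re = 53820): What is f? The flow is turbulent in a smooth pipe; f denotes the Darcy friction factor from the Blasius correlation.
Formula: f = \frac{0.316}{Re^{0.25}}
f = 0.316/53820^0.25 = 0.02075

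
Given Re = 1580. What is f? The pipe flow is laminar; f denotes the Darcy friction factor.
Formula: f = \frac{64}{Re}
f = 64/1580 = 0.04051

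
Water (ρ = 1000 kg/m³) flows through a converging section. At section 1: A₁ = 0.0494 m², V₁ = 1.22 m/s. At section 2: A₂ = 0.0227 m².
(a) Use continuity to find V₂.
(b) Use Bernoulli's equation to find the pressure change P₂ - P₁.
(a) Continuity: A₁V₁=A₂V₂ -> V₂=A₁V₁/A₂=0.0494*1.22/0.0227=2.65 m/s
(b) Bernoulli: P₂-P₁=0.5*rho*(V₁^2-V₂^2)/1000=0.5*1000*(1.22^2-2.65^2)/1000=-2.767 kPa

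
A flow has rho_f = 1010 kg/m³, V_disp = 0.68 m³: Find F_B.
Formula: F_B = \rho_f g V_{disp}
F_B = 1010·9.81·0.68 = 6738 N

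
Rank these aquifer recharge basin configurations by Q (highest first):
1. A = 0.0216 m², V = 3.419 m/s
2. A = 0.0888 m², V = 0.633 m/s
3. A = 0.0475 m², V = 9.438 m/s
Case 1: Q = 73.85 L/s
Case 2: Q = 56.21 L/s
Case 3: Q = 448.3 L/s
Ranking (highest first): 3, 1, 2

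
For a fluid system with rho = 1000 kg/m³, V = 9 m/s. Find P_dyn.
Formula: P_{dyn} = \frac{1}{2} \rho V^2
P_dyn = 0.5·1000·9²/1000 = 40.5 kPa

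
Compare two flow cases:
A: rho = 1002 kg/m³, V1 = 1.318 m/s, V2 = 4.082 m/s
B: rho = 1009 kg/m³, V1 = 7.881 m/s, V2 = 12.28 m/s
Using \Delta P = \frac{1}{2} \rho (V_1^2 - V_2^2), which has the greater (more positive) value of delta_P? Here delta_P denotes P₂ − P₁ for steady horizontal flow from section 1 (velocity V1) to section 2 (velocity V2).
delta_P(A) = -7.478 kPa, delta_P(B) = -44.74 kPa. Answer: A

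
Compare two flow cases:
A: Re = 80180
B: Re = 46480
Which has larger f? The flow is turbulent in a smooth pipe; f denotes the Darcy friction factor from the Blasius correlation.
f(A) = 0.01878, f(B) = 0.02152. Answer: B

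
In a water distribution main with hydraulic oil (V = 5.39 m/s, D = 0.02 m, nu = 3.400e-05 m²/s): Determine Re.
Formula: Re = \frac{V D}{\nu}
Re = 5.39·0.02/3.400e-05 = 3171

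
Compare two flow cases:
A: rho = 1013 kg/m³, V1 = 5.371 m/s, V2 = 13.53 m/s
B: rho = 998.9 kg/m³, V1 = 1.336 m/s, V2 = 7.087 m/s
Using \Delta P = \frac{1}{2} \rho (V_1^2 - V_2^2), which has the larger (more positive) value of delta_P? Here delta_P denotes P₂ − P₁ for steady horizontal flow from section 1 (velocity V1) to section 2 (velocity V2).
delta_P(A) = -78.11 kPa, delta_P(B) = -24.19 kPa. Answer: B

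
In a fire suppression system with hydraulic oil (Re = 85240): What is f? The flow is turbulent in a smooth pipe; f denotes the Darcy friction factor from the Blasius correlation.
Formula: f = \frac{0.316}{Re^{0.25}}
f = 0.316/85240^0.25 = 0.01849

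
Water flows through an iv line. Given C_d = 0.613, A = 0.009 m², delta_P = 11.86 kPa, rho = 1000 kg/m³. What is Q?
Formula: Q = C_d A \sqrt{\frac{2 \Delta P}{\rho}}
Q = 0.613·0.009·√(2·(11.86·1000)/1000)·1000 = 26.87 L/s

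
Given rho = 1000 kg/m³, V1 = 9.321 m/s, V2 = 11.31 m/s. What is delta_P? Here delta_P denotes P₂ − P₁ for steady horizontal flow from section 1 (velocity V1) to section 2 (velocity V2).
Formula: \Delta P = \frac{1}{2} \rho (V_1^2 - V_2^2)
delta_P = 0.5·1000·(9.321² − 11.31²)/1000 = -20.52 kPa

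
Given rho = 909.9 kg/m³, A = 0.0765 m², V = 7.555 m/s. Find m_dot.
Formula: \dot{m} = \rho A V
m_dot = 909.9·0.0765·7.555 = 525.9 kg/s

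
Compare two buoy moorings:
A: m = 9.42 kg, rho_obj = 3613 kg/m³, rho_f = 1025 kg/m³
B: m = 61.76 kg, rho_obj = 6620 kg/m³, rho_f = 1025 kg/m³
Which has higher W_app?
W_app(A) = 66.19 N, W_app(B) = 512.1 N. Answer: B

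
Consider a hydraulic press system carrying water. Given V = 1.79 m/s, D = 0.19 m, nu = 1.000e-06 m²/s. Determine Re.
Formula: Re = \frac{V D}{\nu}
Re = 1.79·0.19/1.000e-06 = 340100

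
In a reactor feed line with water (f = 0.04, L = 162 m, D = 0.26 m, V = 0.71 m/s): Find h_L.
Formula: h_L = f \frac{L}{D} \frac{V^2}{2g}
h_L = 0.04·(162/0.26)·0.71²/(2·9.81) = 0.6404 m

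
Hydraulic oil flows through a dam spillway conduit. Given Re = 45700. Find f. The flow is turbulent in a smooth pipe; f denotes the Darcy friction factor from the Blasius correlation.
Formula: f = \frac{0.316}{Re^{0.25}}
f = 0.316/45700^0.25 = 0.02161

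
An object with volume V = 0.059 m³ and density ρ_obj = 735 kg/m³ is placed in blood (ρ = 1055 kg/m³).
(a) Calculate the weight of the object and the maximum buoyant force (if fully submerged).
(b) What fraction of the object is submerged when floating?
(a) W=rho_obj*g*V=735*9.81*0.059=425.4 N; F_B(max)=rho*g*V=1055*9.81*0.059=610.6 N
(b) Floating fraction=rho_obj/rho=735/1055=0.697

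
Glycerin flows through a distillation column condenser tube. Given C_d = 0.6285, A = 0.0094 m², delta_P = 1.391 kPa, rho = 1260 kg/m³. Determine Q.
Formula: Q = C_d A \sqrt{\frac{2 \Delta P}{\rho}}
Q = 0.6285·0.0094·√(2·(1.391·1000)/1260)·1000 = 8.779 L/s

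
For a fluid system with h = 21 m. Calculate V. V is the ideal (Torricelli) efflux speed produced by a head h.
Formula: V = \sqrt{2 g h}
V = √(2·9.81·21) = 20.3 m/s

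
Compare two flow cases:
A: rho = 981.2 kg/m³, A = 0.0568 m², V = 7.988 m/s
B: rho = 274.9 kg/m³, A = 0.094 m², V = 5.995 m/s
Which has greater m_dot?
m_dot(A) = 445.2 kg/s, m_dot(B) = 154.9 kg/s. Answer: A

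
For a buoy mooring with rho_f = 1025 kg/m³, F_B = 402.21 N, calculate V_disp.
Formula: F_B = \rho_f g V_{disp}
Substituting knowns: 402.21 = 1025·9.81·V_disp
Solving for V_disp: V_disp = 402.21/(1025·9.81) = 0.04 m³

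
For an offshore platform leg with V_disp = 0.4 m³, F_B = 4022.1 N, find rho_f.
Formula: F_B = \rho_f g V_{disp}
Substituting knowns: 4022.1 = rho_f·9.81·0.4
Solving for rho_f: rho_f = 4022.1/(9.81·0.4) = 1025 kg/m³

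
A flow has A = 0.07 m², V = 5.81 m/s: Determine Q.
Formula: Q = A V
Q = 0.07·5.81·1000 = 406.7 L/s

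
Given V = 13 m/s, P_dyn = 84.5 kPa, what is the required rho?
Formula: P_{dyn} = \frac{1}{2} \rho V^2
Substituting knowns: 84.5 = 0.5·rho·13²/1000
Solving for rho: rho = 2·(84.5·1000)/13² = 1000 kg/m³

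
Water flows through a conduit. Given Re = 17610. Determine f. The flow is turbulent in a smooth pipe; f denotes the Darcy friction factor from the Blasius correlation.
Formula: f = \frac{0.316}{Re^{0.25}}
f = 0.316/17610^0.25 = 0.02743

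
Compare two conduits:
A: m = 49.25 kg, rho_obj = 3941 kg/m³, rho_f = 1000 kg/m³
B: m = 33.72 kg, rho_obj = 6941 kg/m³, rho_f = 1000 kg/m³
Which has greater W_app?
W_app(A) = 360.5 N, W_app(B) = 283.1 N. Answer: A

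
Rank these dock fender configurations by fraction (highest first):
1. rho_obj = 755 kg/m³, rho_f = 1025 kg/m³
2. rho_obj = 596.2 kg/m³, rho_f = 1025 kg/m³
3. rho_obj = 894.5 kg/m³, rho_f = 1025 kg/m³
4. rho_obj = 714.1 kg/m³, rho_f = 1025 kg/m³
Case 1: fraction = 0.7366
Case 2: fraction = 0.5817
Case 3: fraction = 0.8727
Case 4: fraction = 0.6967
Ranking (highest first): 3, 1, 4, 2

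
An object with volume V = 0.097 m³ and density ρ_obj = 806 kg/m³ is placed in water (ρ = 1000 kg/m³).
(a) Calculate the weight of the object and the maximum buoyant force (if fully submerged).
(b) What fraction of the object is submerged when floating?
(a) W=rho_obj*g*V=806*9.81*0.097=767.0 N; F_B(max)=rho*g*V=1000*9.81*0.097=951.6 N
(b) Floating fraction=rho_obj/rho=806/1000=0.806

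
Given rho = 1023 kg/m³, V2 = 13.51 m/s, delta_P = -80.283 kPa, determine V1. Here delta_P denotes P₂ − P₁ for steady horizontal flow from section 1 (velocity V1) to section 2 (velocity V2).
Formula: \Delta P = \frac{1}{2} \rho (V_1^2 - V_2^2)
Substituting knowns: -80.283 = 0.5·1023·(V1² − 13.51²)/1000
Solving for V1: V1 = √(13.51² + 2·(-80.283·1000)/1023) = 5.056 m/s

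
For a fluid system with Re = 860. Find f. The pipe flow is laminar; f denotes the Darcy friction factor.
Formula: f = \frac{64}{Re}
f = 64/860 = 0.07442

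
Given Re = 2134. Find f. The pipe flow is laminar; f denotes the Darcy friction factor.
Formula: f = \frac{64}{Re}
f = 64/2134 = 0.02999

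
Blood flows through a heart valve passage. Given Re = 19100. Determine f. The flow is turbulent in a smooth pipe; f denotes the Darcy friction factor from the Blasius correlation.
Formula: f = \frac{0.316}{Re^{0.25}}
f = 0.316/19100^0.25 = 0.02688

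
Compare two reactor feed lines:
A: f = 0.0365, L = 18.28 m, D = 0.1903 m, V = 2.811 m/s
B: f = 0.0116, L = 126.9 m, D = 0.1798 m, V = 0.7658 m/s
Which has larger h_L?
h_L(A) = 1.412 m, h_L(B) = 0.2447 m. Answer: A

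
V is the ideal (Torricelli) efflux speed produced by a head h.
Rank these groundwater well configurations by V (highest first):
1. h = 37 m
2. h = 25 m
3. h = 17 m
Case 1: V = 26.94 m/s
Case 2: V = 22.15 m/s
Case 3: V = 18.26 m/s
Ranking (highest first): 1, 2, 3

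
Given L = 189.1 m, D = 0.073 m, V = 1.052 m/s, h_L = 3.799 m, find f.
Formula: h_L = f \frac{L}{D} \frac{V^2}{2g}
Substituting knowns: 3.799 = f·(189.1/0.073)·1.052²/(2·9.81)
Solving for f: f = 3.799·2·9.81/((189.1/0.073)·1.052²) = 0.026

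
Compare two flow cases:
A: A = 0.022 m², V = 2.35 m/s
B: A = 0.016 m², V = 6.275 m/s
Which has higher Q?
Q(A) = 51.7 L/s, Q(B) = 100.4 L/s. Answer: B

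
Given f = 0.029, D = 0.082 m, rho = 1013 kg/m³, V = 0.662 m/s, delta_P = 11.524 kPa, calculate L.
Formula: \Delta P = f \frac{L}{D} \frac{\rho V^2}{2}
Substituting knowns: 11.524 = 0.029·(L/0.082)·0.5·1013·0.662²/1000
Solving for L: L = (11.524·1000)·0.082/(0.029·0.5·1013·0.662²) = 146.8 m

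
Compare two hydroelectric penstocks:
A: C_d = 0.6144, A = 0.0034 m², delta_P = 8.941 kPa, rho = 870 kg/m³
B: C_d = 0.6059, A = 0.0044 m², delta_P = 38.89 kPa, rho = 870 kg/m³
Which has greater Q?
Q(A) = 9.471 L/s, Q(B) = 25.21 L/s. Answer: B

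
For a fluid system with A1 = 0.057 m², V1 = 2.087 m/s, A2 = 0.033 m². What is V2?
Formula: V_2 = \frac{A_1 V_1}{A_2}
V2 = 0.057·2.087/0.033 = 3.605 m/s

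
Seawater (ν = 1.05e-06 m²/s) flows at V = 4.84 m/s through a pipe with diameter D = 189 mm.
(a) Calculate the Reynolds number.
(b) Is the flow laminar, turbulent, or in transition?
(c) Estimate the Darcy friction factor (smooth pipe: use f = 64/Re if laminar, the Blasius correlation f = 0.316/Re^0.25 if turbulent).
(a) Re = V·D/ν = 4.84·0.189/1.05e-06 = 871200
(b) Flow regime: turbulent (Re > 4000)
(c) Friction factor: f = 0.316/Re^0.25 = 0.316/871200^0.25 = 0.01034 (Blasius is strictly valid for Re ≲ 1e5; used here as the smooth-pipe estimate the problem specifies)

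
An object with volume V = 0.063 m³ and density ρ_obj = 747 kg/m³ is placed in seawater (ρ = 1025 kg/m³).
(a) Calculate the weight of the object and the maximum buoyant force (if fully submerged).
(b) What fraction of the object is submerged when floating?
(a) W=rho_obj*g*V=747*9.81*0.063=461.7 N; F_B(max)=rho*g*V=1025*9.81*0.063=633.5 N
(b) Floating fraction=rho_obj/rho=747/1025=0.729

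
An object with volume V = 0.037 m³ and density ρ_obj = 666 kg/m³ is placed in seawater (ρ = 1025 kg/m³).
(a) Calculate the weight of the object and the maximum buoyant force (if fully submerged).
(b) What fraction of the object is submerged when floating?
(a) W=rho_obj*g*V=666*9.81*0.037=241.7 N; F_B(max)=rho*g*V=1025*9.81*0.037=372.0 N
(b) Floating fraction=rho_obj/rho=666/1025=0.650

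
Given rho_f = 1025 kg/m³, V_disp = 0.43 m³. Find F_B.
Formula: F_B = \rho_f g V_{disp}
F_B = 1025·9.81·0.43 = 4324 N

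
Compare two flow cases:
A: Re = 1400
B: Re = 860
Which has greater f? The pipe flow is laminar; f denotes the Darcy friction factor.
f(A) = 0.04571, f(B) = 0.07442. Answer: B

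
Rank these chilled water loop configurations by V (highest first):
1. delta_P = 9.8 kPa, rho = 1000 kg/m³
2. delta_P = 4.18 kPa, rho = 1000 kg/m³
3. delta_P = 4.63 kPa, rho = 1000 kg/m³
Case 1: V = 4.427 m/s
Case 2: V = 2.891 m/s
Case 3: V = 3.043 m/s
Ranking (highest first): 1, 3, 2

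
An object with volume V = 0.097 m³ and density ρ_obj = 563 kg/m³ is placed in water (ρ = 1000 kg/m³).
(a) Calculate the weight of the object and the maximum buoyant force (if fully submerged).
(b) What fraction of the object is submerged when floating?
(a) W=rho_obj*g*V=563*9.81*0.097=535.7 N; F_B(max)=rho*g*V=1000*9.81*0.097=951.6 N
(b) Floating fraction=rho_obj/rho=563/1000=0.563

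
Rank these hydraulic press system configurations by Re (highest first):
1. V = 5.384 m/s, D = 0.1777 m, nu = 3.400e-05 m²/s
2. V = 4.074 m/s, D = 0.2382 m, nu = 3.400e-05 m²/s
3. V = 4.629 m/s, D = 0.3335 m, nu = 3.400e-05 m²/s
Case 1: Re = 28139
Case 2: Re = 28542
Case 3: Re = 45405
Ranking (highest first): 3, 2, 1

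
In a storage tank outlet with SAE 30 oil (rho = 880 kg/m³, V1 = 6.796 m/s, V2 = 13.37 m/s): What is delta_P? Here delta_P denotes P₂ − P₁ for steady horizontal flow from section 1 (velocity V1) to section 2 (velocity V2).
Formula: \Delta P = \frac{1}{2} \rho (V_1^2 - V_2^2)
delta_P = 0.5·880·(6.796² − 13.37²)/1000 = -58.33 kPa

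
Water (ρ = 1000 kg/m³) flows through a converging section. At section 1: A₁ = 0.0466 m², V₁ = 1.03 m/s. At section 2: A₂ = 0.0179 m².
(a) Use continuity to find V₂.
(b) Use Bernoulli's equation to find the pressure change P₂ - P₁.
(a) Continuity: A₁V₁=A₂V₂ -> V₂=A₁V₁/A₂=0.0466*1.03/0.0179=2.68 m/s
(b) Bernoulli: P₂-P₁=0.5*rho*(V₁^2-V₂^2)/1000=0.5*1000*(1.03^2-2.68^2)/1000=-3.061 kPa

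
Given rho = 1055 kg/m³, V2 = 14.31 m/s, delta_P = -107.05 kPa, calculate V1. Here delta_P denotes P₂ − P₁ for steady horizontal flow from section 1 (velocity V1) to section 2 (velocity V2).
Formula: \Delta P = \frac{1}{2} \rho (V_1^2 - V_2^2)
Substituting knowns: -107.05 = 0.5·1055·(V1² − 14.31²)/1000
Solving for V1: V1 = √(14.31² + 2·(-107.05·1000)/1055) = 1.356 m/s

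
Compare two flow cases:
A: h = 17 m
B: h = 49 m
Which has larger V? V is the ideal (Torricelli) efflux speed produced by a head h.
V(A) = 18.26 m/s, V(B) = 31.01 m/s. Answer: B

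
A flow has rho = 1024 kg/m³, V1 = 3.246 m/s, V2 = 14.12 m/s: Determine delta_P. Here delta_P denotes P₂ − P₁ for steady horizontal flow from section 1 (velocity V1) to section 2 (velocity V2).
Formula: \Delta P = \frac{1}{2} \rho (V_1^2 - V_2^2)
delta_P = 0.5·1024·(3.246² − 14.12²)/1000 = -96.68 kPa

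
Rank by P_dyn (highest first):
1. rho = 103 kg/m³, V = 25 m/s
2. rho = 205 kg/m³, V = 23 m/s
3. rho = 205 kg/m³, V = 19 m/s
Case 1: P_dyn = 32.19 kPa
Case 2: P_dyn = 54.22 kPa
Case 3: P_dyn = 37 kPa
Ranking (highest first): 2, 3, 1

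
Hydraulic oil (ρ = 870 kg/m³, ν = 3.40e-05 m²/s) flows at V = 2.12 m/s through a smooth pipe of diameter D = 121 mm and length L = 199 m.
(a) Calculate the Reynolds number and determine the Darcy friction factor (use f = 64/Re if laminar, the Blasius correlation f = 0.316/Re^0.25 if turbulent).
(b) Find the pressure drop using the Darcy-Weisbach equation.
(a) Re = V·D/ν = 2.12·0.121/3.40e-05 = 7544.7 → turbulent (Re > 4000); f = 0.316/Re^0.25 = 0.316/7544.7^0.25 = 0.033906
(b) Darcy-Weisbach: ΔP = f·(L/D)·½ρV²/1000 = 0.033906·(199/0.121)·½·870·2.12²/1000 = 109 kPa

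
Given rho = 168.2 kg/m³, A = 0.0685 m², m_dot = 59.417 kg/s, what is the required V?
Formula: \dot{m} = \rho A V
Substituting knowns: 59.417 = 168.2·0.0685·V
Solving for V: V = 59.417/(168.2·0.0685) = 5.157 m/s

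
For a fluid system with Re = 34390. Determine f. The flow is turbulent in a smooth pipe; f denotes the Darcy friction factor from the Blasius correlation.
Formula: f = \frac{0.316}{Re^{0.25}}
f = 0.316/34390^0.25 = 0.0232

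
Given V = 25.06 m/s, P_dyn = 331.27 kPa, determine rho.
Formula: P_{dyn} = \frac{1}{2} \rho V^2
Substituting knowns: 331.27 = 0.5·rho·25.06²/1000
Solving for rho: rho = 2·(331.27·1000)/25.06² = 1055 kg/m³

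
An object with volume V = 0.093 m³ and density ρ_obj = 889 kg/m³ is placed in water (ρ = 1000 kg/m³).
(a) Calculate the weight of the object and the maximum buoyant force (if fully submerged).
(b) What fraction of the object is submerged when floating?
(a) W=rho_obj*g*V=889*9.81*0.093=811.1 N; F_B(max)=rho*g*V=1000*9.81*0.093=912.3 N
(b) Floating fraction=rho_obj/rho=889/1000=0.889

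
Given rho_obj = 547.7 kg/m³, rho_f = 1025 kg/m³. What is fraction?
Formula: f_{sub} = \frac{\rho_{obj}}{\rho_f}
fraction = 547.7/1025 = 0.5343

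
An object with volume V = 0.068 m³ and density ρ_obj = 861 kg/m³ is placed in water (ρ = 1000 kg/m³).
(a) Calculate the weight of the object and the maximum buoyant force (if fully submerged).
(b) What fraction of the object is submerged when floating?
(a) W=rho_obj*g*V=861*9.81*0.068=574.4 N; F_B(max)=rho*g*V=1000*9.81*0.068=667.1 N
(b) Floating fraction=rho_obj/rho=861/1000=0.861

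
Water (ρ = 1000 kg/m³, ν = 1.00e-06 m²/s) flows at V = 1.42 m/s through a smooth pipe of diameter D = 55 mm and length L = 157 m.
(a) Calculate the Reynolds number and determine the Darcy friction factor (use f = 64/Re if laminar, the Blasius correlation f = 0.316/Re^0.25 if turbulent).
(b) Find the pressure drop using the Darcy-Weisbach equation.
(a) Re = V·D/ν = 1.42·0.055/1.00e-06 = 78100 → turbulent (Re > 4000); f = 0.316/Re^0.25 = 0.316/78100^0.25 = 0.018903
(b) Darcy-Weisbach: ΔP = f·(L/D)·½ρV²/1000 = 0.018903·(157/0.055)·½·1000·1.42²/1000 = 54.4 kPa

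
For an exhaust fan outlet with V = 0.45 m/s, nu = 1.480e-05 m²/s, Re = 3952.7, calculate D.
Formula: Re = \frac{V D}{\nu}
Substituting knowns: 3952.7 = 0.45·D/1.480e-05
Solving for D: D = 3952.7·1.480e-05/0.45 = 0.13 m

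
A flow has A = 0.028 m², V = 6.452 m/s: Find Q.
Formula: Q = A V
Q = 0.028·6.452·1000 = 180.7 L/s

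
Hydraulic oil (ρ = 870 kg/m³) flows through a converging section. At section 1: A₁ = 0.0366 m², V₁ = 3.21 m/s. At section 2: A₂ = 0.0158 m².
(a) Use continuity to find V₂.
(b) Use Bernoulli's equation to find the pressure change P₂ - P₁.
(a) Continuity: A₁V₁=A₂V₂ -> V₂=A₁V₁/A₂=0.0366*3.21/0.0158=7.44 m/s
(b) Bernoulli: P₂-P₁=0.5*rho*(V₁^2-V₂^2)/1000=0.5*870*(3.21^2-7.44^2)/1000=-19.6 kPa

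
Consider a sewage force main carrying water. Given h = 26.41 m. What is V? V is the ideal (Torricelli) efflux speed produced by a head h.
Formula: V = \sqrt{2 g h}
V = √(2·9.81·26.41) = 22.76 m/s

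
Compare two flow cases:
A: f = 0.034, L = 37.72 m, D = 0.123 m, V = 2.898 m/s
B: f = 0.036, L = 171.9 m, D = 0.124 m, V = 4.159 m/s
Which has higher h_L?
h_L(A) = 4.463 m, h_L(B) = 44 m. Answer: B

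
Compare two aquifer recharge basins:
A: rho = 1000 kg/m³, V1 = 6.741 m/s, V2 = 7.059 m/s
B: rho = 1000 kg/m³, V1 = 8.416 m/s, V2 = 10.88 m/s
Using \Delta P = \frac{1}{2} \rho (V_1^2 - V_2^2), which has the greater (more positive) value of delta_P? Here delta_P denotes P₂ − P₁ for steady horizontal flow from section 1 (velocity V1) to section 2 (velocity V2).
delta_P(A) = -2.194 kPa, delta_P(B) = -23.77 kPa. Answer: A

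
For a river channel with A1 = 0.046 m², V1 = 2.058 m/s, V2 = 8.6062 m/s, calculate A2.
Formula: V_2 = \frac{A_1 V_1}{A_2}
Substituting knowns: 8.6062 = 0.046·2.058/A2
Solving for A2: A2 = 0.046·2.058/8.6062 = 0.011 m²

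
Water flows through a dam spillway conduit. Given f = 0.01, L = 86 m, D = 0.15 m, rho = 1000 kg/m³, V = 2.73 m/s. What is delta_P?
Formula: \Delta P = f \frac{L}{D} \frac{\rho V^2}{2}
delta_P = 0.01·(86/0.15)·0.5·1000·2.73²/1000 = 21.36 kPa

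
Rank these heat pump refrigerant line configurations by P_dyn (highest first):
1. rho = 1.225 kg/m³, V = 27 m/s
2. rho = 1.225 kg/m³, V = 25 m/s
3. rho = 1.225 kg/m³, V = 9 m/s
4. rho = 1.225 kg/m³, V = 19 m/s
Case 1: P_dyn = 0.4465 kPa
Case 2: P_dyn = 0.3828 kPa
Case 3: P_dyn = 0.04961 kPa
Case 4: P_dyn = 0.2211 kPa
Ranking (highest first): 1, 2, 4, 3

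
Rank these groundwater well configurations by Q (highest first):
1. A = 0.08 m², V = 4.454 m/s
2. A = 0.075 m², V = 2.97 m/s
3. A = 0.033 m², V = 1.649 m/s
Case 1: Q = 356.3 L/s
Case 2: Q = 222.8 L/s
Case 3: Q = 54.42 L/s
Ranking (highest first): 1, 2, 3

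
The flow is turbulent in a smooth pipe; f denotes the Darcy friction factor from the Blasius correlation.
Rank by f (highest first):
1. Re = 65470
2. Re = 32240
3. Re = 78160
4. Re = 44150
Case 1: f = 0.01975
Case 2: f = 0.02358
Case 3: f = 0.0189
Case 4: f = 0.0218
Ranking (highest first): 2, 4, 1, 3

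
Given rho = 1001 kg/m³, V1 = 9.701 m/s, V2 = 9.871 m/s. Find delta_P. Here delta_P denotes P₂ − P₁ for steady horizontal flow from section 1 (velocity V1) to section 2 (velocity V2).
Formula: \Delta P = \frac{1}{2} \rho (V_1^2 - V_2^2)
delta_P = 0.5·1001·(9.701² − 9.871²)/1000 = -1.665 kPa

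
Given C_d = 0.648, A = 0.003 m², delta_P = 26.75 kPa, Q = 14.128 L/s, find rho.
Formula: Q = C_d A \sqrt{\frac{2 \Delta P}{\rho}}
Substituting knowns: 14.128 = 0.648·0.003·√(2·(26.75·1000)/rho)·1000
Solving for rho: rho = 2·(26.75·1000)/((14.128/1000)/(0.648·0.003))² = 1013 kg/m³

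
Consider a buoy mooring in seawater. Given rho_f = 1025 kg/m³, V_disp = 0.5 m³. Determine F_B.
Formula: F_B = \rho_f g V_{disp}
F_B = 1025·9.81·0.5 = 5028 N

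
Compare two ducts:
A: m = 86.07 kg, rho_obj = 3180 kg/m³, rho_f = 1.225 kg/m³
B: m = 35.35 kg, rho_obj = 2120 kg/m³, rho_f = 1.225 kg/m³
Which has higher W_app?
W_app(A) = 844 N, W_app(B) = 346.6 N. Answer: A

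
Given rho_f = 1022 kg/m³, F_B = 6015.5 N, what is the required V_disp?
Formula: F_B = \rho_f g V_{disp}
Substituting knowns: 6015.5 = 1022·9.81·V_disp
Solving for V_disp: V_disp = 6015.5/(1022·9.81) = 0.6 m³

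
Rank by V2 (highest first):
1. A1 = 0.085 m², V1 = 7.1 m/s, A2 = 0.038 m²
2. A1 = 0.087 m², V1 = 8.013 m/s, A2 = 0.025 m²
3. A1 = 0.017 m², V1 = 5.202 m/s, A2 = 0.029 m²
Case 1: V2 = 15.88 m/s
Case 2: V2 = 27.89 m/s
Case 3: V2 = 3.049 m/s
Ranking (highest first): 2, 1, 3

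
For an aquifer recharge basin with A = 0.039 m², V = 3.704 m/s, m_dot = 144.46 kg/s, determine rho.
Formula: \dot{m} = \rho A V
Substituting knowns: 144.46 = rho·0.039·3.704
Solving for rho: rho = 144.46/(0.039·3.704) = 1000 kg/m³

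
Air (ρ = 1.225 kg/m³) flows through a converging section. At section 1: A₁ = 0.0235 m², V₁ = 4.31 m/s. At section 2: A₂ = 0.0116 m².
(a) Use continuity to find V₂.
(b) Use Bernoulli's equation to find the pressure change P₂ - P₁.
(a) Continuity: A₁V₁=A₂V₂ -> V₂=A₁V₁/A₂=0.0235*4.31/0.0116=8.73 m/s
(b) Bernoulli: P₂-P₁=0.5*rho*(V₁^2-V₂^2)/1000=0.5*1.225*(4.31^2-8.73^2)/1000=-0.0353 kPa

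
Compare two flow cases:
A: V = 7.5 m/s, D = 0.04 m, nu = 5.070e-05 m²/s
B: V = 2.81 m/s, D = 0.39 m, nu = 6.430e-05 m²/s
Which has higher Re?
Re(A) = 5917, Re(B) = 17044. Answer: B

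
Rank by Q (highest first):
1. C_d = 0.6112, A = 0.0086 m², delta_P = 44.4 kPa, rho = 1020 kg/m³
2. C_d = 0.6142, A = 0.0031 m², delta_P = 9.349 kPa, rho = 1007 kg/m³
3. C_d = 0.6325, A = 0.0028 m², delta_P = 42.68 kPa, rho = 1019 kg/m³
Case 1: Q = 49.04 L/s
Case 2: Q = 8.205 L/s
Case 3: Q = 16.21 L/s
Ranking (highest first): 1, 3, 2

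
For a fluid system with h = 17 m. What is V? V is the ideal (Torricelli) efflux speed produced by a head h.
Formula: V = \sqrt{2 g h}
V = √(2·9.81·17) = 18.26 m/s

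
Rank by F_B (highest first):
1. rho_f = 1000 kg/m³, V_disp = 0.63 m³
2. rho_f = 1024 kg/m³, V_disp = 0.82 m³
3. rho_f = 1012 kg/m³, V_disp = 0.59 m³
Case 1: F_B = 6180 N
Case 2: F_B = 8237 N
Case 3: F_B = 5857 N
Ranking (highest first): 2, 1, 3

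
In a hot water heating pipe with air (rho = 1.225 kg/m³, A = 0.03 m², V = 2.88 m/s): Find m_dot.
Formula: \dot{m} = \rho A V
m_dot = 1.225·0.03·2.88 = 0.1058 kg/s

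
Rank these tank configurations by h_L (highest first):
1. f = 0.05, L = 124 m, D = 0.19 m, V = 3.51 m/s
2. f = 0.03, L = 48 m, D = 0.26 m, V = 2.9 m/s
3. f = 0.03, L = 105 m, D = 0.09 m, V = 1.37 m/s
Case 1: h_L = 20.49 m
Case 2: h_L = 2.374 m
Case 3: h_L = 3.348 m
Ranking (highest first): 1, 3, 2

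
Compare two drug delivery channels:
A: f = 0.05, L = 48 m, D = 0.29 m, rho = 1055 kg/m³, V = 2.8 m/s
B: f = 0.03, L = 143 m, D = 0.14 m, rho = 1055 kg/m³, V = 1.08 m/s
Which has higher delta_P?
delta_P(A) = 34.23 kPa, delta_P(B) = 18.85 kPa. Answer: A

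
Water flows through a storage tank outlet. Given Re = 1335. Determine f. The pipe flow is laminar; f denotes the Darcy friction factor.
Formula: f = \frac{64}{Re}
f = 64/1335 = 0.04794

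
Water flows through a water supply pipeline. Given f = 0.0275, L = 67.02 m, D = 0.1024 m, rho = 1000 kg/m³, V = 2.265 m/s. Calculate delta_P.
Formula: \Delta P = f \frac{L}{D} \frac{\rho V^2}{2}
delta_P = 0.0275·(67.02/0.1024)·0.5·1000·2.265²/1000 = 46.17 kPa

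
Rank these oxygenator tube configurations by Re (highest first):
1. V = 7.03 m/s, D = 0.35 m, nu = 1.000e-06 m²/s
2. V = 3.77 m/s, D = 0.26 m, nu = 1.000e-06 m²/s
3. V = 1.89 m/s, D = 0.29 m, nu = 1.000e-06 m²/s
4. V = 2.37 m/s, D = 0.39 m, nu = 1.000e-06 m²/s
Case 1: Re = 2.461e+06
Case 2: Re = 980200
Case 3: Re = 548100
Case 4: Re = 924300
Ranking (highest first): 1, 2, 4, 3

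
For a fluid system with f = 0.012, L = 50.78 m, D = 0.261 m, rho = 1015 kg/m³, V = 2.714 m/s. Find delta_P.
Formula: \Delta P = f \frac{L}{D} \frac{\rho V^2}{2}
delta_P = 0.012·(50.78/0.261)·0.5·1015·2.714²/1000 = 8.727 kPa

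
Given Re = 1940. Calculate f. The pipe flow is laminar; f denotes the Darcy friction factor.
Formula: f = \frac{64}{Re}
f = 64/1940 = 0.03299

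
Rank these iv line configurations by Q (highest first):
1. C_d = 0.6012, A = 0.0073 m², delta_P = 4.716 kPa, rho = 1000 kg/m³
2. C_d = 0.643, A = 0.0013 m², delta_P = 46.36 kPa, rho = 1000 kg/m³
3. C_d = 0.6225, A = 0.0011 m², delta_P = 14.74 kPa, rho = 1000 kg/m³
Case 1: Q = 13.48 L/s
Case 2: Q = 8.049 L/s
Case 3: Q = 3.718 L/s
Ranking (highest first): 1, 2, 3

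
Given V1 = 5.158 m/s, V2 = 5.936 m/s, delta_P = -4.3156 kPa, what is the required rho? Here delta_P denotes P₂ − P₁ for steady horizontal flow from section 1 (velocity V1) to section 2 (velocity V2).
Formula: \Delta P = \frac{1}{2} \rho (V_1^2 - V_2^2)
Substituting knowns: -4.3156 = 0.5·rho·(5.158² − 5.936²)/1000
Solving for rho: rho = 2·(-4.3156·1000)/(5.158² − 5.936²) = 1000 kg/m³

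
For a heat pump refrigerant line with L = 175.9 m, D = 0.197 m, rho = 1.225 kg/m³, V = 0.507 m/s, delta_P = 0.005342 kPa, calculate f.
Formula: \Delta P = f \frac{L}{D} \frac{\rho V^2}{2}
Substituting knowns: 0.005342 = f·(175.9/0.197)·0.5·1.225·0.507²/1000
Solving for f: f = (0.005342·1000)/((175.9/0.197)·0.5·1.225·0.507²) = 0.038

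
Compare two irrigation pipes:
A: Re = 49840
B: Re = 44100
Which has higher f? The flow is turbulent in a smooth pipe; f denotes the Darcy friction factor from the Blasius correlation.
f(A) = 0.02115, f(B) = 0.02181. Answer: B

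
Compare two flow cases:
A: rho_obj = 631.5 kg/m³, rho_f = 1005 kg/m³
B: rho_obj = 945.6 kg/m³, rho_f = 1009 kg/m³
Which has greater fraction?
fraction(A) = 0.6284, fraction(B) = 0.9372. Answer: B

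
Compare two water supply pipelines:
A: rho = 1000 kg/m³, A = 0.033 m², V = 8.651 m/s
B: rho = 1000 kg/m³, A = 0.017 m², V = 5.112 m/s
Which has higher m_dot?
m_dot(A) = 285.5 kg/s, m_dot(B) = 86.9 kg/s. Answer: A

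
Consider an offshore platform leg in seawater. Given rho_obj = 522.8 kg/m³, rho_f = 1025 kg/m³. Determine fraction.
Formula: f_{sub} = \frac{\rho_{obj}}{\rho_f}
fraction = 522.8/1025 = 0.51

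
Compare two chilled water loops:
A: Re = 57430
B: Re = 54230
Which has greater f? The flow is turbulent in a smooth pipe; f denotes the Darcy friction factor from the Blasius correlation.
f(A) = 0.02041, f(B) = 0.02071. Answer: B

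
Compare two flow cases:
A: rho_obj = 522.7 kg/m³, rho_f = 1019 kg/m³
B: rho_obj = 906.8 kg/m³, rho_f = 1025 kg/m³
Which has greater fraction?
fraction(A) = 0.513, fraction(B) = 0.8847. Answer: B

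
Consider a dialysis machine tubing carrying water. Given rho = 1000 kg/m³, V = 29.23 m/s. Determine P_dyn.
Formula: P_{dyn} = \frac{1}{2} \rho V^2
P_dyn = 0.5·1000·29.23²/1000 = 427.2 kPa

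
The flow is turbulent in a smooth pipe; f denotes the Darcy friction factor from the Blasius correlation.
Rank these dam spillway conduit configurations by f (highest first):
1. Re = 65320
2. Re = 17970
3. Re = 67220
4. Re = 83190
Case 1: f = 0.01977
Case 2: f = 0.02729
Case 3: f = 0.01963
Case 4: f = 0.01861
Ranking (highest first): 2, 1, 3, 4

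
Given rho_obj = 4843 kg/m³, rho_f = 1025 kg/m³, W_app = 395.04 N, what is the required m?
Formula: W_{app} = mg\left(1 - \frac{\rho_f}{\rho_{obj}}\right)
Substituting knowns: 395.04 = m·9.81·(1 − 1025/4843)
Solving for m: m = 395.04/(9.81·(1 − 1025/4843)) = 51.08 kg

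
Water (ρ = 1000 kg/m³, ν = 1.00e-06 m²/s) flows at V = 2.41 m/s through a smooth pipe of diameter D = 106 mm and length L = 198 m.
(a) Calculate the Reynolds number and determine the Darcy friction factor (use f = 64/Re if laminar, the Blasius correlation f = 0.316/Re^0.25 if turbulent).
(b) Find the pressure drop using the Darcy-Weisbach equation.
(a) Re = V·D/ν = 2.41·0.106/1.00e-06 = 255460 → turbulent (Re > 4000); f = 0.316/Re^0.25 = 0.316/255460^0.25 = 0.014056 (Blasius is strictly valid for Re ≲ 1e5; used here as the smooth-pipe estimate the problem specifies)
(b) Darcy-Weisbach: ΔP = f·(L/D)·½ρV²/1000 = 0.014056·(198/0.106)·½·1000·2.41²/1000 = 76.25 kPa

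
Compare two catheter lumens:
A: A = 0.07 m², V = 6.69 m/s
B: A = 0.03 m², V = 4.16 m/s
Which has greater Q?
Q(A) = 468.3 L/s, Q(B) = 124.8 L/s. Answer: A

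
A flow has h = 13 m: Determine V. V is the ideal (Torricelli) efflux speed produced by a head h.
Formula: V = \sqrt{2 g h}
V = √(2·9.81·13) = 15.97 m/s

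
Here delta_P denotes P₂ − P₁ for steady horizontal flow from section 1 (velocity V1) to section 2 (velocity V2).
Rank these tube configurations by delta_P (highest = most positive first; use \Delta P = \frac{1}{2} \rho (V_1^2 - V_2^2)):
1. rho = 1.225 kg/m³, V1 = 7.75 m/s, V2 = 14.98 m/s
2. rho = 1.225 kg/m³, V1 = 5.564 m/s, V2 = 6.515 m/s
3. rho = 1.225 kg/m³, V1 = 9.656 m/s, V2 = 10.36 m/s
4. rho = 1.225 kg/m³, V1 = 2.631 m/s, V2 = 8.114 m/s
Case 1: delta_P = -0.1007 kPa
Case 2: delta_P = -0.007036 kPa
Case 3: delta_P = -0.008631 kPa
Case 4: delta_P = -0.03609 kPa
Ranking (highest first): 2, 3, 4, 1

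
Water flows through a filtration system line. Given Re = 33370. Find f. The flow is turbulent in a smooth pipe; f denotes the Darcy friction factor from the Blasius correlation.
Formula: f = \frac{0.316}{Re^{0.25}}
f = 0.316/33370^0.25 = 0.02338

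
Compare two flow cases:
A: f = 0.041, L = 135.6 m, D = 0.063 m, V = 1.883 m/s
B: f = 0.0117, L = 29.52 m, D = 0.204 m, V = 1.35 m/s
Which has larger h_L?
h_L(A) = 15.95 m, h_L(B) = 0.1573 m. Answer: A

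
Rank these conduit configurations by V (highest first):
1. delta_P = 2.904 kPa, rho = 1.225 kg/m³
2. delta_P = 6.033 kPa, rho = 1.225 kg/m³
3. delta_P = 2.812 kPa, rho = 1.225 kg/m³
Case 1: V = 68.86 m/s
Case 2: V = 99.25 m/s
Case 3: V = 67.76 m/s
Ranking (highest first): 2, 1, 3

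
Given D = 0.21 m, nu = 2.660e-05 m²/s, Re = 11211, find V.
Formula: Re = \frac{V D}{\nu}
Substituting knowns: 11211 = V·0.21/2.660e-05
Solving for V: V = 11211·2.660e-05/0.21 = 1.42 m/s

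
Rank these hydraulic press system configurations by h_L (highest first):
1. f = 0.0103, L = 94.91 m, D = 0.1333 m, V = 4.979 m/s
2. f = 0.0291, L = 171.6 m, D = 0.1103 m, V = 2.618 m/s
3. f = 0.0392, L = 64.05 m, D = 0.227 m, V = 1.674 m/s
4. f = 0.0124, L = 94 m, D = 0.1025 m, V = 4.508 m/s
Case 1: h_L = 9.266 m
Case 2: h_L = 15.82 m
Case 3: h_L = 1.58 m
Case 4: h_L = 11.78 m
Ranking (highest first): 2, 4, 1, 3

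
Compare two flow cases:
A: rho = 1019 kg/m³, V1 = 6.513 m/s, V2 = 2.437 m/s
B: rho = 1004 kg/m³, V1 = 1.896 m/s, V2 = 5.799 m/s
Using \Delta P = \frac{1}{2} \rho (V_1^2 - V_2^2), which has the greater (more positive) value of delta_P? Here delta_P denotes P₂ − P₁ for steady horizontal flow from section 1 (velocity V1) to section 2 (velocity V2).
delta_P(A) = 18.59 kPa, delta_P(B) = -15.08 kPa. Answer: A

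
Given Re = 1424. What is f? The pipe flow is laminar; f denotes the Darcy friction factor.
Formula: f = \frac{64}{Re}
f = 64/1424 = 0.04494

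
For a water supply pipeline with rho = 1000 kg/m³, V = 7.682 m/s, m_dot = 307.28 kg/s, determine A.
Formula: \dot{m} = \rho A V
Substituting knowns: 307.28 = 1000·A·7.682
Solving for A: A = 307.28/(1000·7.682) = 0.04 m²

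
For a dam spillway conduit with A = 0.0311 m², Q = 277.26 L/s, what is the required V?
Formula: Q = A V
Substituting knowns: 277.26 = 0.0311·V·1000
Solving for V: V = (277.26/1000)/0.0311 = 8.915 m/s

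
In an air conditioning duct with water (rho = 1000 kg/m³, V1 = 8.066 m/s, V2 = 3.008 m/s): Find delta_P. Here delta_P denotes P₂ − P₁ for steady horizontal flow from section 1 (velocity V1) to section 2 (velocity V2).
Formula: \Delta P = \frac{1}{2} \rho (V_1^2 - V_2^2)
delta_P = 0.5·1000·(8.066² − 3.008²)/1000 = 28.01 kPa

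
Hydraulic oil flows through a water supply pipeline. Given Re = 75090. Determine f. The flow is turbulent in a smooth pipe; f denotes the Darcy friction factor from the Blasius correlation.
Formula: f = \frac{0.316}{Re^{0.25}}
f = 0.316/75090^0.25 = 0.01909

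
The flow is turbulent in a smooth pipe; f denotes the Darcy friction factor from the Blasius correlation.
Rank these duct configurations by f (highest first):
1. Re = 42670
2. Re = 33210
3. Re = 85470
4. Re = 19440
Case 1: f = 0.02199
Case 2: f = 0.02341
Case 3: f = 0.01848
Case 4: f = 0.02676
Ranking (highest first): 4, 2, 1, 3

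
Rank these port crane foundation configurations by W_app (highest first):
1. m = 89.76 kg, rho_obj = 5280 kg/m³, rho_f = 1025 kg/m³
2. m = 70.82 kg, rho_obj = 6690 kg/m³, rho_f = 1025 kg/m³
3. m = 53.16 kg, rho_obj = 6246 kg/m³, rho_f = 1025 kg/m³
Case 1: W_app = 709.6 N
Case 2: W_app = 588.3 N
Case 3: W_app = 435.9 N
Ranking (highest first): 1, 2, 3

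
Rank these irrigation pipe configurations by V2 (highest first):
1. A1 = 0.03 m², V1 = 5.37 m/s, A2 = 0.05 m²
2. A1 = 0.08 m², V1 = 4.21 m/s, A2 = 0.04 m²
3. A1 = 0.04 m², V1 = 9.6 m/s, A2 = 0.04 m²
Case 1: V2 = 3.222 m/s
Case 2: V2 = 8.42 m/s
Case 3: V2 = 9.6 m/s
Ranking (highest first): 3, 2, 1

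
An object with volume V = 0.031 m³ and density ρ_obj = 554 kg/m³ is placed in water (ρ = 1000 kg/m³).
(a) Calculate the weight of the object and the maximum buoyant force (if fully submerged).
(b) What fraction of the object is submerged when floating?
(a) W=rho_obj*g*V=554*9.81*0.031=168.5 N; F_B(max)=rho*g*V=1000*9.81*0.031=304.1 N
(b) Floating fraction=rho_obj/rho=554/1000=0.554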